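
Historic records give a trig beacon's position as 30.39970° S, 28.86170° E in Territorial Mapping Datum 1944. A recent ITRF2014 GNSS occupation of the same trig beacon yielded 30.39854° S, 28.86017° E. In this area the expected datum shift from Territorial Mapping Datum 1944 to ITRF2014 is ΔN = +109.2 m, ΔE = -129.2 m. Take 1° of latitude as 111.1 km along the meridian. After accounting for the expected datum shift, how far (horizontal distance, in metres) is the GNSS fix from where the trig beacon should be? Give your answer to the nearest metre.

26 m

Observed coordinate differences: Δφ = +0.00116°, Δλ = -0.00153°.
Converting to metres (1° lat = 111100 m, cos φ = 0.862516): observed ΔN = 128.9 m, observed ΔE = -146.6 m.
Subtracting the expected shift leaves a residual of 128.9 − (109.2) = 19.7 m north and -146.6 − (-129.2) = -17.4 m east.
Residual distance = √(19.7² + (-17.4)²) = 26.3 m.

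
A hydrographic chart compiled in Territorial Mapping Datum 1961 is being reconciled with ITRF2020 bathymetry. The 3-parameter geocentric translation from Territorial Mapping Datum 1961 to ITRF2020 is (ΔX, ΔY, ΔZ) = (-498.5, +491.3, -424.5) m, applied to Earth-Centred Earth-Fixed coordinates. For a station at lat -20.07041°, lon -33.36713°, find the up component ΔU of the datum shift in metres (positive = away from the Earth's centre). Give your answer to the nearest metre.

At φ = -20.07041°, λ = -33.36713°: sin φ = -0.343175, cos φ = 0.939272, sin λ = -0.550002, cos λ = 0.835164.
ΔU = cos φ cos λ·ΔX + cos φ sin λ·ΔY + sin φ·ΔZ = (0.939272)(0.835164)(-498.5) + (0.939272)(-0.550002)(491.3) + (-0.343175)(-424.5) = -499.17 m.

ΔU = -499 m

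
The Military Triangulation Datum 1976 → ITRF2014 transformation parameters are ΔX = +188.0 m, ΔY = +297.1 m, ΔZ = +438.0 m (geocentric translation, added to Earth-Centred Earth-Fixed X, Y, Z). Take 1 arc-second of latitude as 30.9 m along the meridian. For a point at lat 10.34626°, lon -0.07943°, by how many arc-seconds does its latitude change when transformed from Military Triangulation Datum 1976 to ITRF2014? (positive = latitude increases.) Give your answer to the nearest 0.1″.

Δφ = 12.9″

sin φ = 0.179597, cos φ = 0.983740, sin λ = -0.001386, cos λ = 0.999999.
North component: ΔN = −sin φ cos λ·ΔX − sin φ sin λ·ΔY + cos φ·ΔZ = −(0.179597)(0.999999)(188.0) − (0.179597)(-0.001386)(297.1) + (0.983740)(438.0) = 397.19 m.
1° of latitude spans 3600 × 30.90 = 111240 m, so Δφ = 397.19 / 111240 × 3600 = 12.854″.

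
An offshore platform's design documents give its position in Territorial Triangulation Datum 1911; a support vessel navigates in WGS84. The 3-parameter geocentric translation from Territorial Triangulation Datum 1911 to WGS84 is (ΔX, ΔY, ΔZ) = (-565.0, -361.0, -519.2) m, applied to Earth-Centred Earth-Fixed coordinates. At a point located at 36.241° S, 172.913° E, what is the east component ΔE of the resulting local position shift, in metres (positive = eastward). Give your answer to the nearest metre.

ΔE = 428 m

At φ = -36.241°, λ = 172.913°: sin φ = -0.591183, cos φ = 0.806537, sin λ = 0.123376, cos λ = -0.992360.
ΔE = −sin λ·ΔX + cos λ·ΔY = −(0.123376)·(-565.0) + (-0.992360)·(-361.0) = 427.95 m.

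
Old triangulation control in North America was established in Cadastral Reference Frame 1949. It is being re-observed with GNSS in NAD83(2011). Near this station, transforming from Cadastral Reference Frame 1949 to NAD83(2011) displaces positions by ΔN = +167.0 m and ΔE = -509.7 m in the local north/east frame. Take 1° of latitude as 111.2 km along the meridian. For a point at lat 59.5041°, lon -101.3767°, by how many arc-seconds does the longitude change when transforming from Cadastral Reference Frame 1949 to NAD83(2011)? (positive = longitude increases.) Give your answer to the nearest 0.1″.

Δλ = -32.5″

At latitude 59.5041°, cos φ = 0.507477.
1° of longitude at this latitude = 111.2 × cos φ = 56.43 km, so Δλ = -509.7 / 56431.4 = -0.0090322° = -32.516″.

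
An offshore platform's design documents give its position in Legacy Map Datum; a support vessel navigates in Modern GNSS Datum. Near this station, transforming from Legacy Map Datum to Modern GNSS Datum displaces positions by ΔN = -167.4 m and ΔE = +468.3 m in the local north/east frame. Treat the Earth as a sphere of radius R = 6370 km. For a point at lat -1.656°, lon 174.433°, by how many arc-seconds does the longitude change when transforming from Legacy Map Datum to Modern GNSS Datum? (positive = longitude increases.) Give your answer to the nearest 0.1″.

At latitude -1.656°, cos φ = 0.999582.
One radian of longitude at latitude φ spans R cos φ, so Δλ = ΔE / (R cos φ) = 468.3 / (6370000 × 0.999582) = 7.3547e-05 rad = 15.170″.

Δλ = 15.2″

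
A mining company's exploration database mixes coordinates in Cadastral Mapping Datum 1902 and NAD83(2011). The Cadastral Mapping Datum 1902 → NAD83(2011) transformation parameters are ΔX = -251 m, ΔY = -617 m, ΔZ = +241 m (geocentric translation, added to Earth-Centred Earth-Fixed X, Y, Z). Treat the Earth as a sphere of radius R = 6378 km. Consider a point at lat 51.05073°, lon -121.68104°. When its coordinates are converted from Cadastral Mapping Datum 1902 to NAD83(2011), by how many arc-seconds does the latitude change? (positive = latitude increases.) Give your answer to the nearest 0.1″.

Δφ = -11.6″

sin φ = 0.777703, cos φ = 0.628632, sin λ = -0.850985, cos λ = -0.525190.
North component: ΔN = −sin φ cos λ·ΔX − sin φ sin λ·ΔY + cos φ·ΔZ = −(0.777703)(-0.525190)(-251) − (0.777703)(-0.850985)(-617) + (0.628632)(241) = -359.36 m.
1° of latitude spans πR/180 = 111317 m, so Δφ = -359.36 / 111317 × 3600 = -11.622″.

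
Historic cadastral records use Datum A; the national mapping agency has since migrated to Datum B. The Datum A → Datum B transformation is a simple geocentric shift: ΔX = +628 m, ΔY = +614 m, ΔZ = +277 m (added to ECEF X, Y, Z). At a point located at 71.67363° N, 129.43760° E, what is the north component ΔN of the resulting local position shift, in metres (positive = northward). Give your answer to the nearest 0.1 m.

The local north axis is (−sin φ cos λ, −sin φ sin λ, cos φ), giving ΔN = 378.696 − 450.151 + 87.097 = 15.64 m.

ΔN = 15.6 m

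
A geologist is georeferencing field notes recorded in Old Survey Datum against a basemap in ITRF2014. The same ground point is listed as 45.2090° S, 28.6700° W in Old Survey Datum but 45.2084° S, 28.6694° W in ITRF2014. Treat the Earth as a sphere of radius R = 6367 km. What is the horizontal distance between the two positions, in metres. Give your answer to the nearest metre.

Δφ = -45.2084° − -45.2090° = +0.0006°; Δλ = -28.6694° − -28.6700° = +0.0006°.
1° along a meridian = πR/180 = 111125 m.
ΔN = Δφ × 111125 = 66.7 m; ΔE = Δλ × 111125 × cos(-45.2090°) = +0.0006 × 111125 × 0.704523 = 47.0 m.
Distance = √(ΔE² + ΔN²) = √(47.0² + 66.7²) = 81.6 m.

82 m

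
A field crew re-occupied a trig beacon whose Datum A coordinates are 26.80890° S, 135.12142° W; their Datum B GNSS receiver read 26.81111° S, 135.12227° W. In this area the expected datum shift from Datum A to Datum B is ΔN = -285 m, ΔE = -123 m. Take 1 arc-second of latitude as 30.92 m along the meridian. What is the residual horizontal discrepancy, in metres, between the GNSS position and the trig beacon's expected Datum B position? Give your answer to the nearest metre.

Observed coordinate differences: Δφ = -0.00221°, Δλ = -0.00085°.
Converting to metres (1° lat = 111312 m, cos φ = 0.892516): observed ΔN = -246.0 m, observed ΔE = -84.4 m.
Subtracting the expected shift leaves a residual of -246.0 − (-285) = 39.0 m north and -84.4 − (-123) = 38.6 m east.
Residual distance = √(39.0² + 38.6²) = 54.8 m.

55 m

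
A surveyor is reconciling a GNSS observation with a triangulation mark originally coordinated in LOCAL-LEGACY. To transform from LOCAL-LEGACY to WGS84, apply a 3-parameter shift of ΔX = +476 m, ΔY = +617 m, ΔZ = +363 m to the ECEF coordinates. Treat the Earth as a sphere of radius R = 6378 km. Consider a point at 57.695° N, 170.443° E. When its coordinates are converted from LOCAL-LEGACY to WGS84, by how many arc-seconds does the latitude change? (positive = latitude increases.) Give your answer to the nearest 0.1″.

Δφ = 16.3″

sin φ = 0.845215, cos φ = 0.534426, sin λ = 0.166029, cos λ = -0.986121.
North component: ΔN = −sin φ cos λ·ΔX − sin φ sin λ·ΔY + cos φ·ΔZ = −(0.845215)(-0.986121)(476) − (0.845215)(0.166029)(617) + (0.534426)(363) = 504.15 m.
1° of latitude spans πR/180 = 111317 m, so Δφ = 504.15 / 111317 × 3600 = 16.304″.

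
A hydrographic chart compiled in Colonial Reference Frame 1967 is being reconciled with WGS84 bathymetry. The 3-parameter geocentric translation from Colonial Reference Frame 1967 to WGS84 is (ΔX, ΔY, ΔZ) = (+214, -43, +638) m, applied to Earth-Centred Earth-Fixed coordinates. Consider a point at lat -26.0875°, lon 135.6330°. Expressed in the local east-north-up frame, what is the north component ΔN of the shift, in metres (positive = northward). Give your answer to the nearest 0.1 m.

ΔN = 492.5 m

The local north axis is (−sin φ cos λ, −sin φ sin λ, cos φ), giving ΔN = -67.273 − 13.222 + 573.003 = 492.51 m.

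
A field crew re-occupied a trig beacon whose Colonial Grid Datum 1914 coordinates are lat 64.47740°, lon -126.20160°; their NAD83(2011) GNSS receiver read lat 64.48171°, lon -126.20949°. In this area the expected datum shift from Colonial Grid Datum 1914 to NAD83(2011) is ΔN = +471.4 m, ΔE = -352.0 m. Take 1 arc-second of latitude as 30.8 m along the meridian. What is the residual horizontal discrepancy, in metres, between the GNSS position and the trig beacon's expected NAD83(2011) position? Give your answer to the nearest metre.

26 m

Observed coordinate differences: Δφ = +0.00431°, Δλ = -0.00789°.
Converting to metres (1° lat = 110880 m, cos φ = 0.430867): observed ΔN = 477.9 m, observed ΔE = -376.9 m.
Subtracting the expected shift leaves a residual of 477.9 − (471.4) = 6.5 m north and -376.9 − (-352.0) = -24.9 m east.
Residual distance = √(6.5² + (-24.9)²) = 25.8 m.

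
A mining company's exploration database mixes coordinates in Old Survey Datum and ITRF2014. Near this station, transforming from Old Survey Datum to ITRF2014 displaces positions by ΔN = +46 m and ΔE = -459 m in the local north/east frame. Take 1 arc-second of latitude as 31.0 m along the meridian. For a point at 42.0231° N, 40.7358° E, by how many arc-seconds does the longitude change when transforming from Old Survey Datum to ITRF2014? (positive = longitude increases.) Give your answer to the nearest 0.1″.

Δλ = -19.9″

At latitude 42.0231°, cos φ = 0.742875.
1″ of longitude at this latitude = 31.00 × cos φ = 23.0291 m, so Δλ = -459.0 / 23.0291 = -19.931″.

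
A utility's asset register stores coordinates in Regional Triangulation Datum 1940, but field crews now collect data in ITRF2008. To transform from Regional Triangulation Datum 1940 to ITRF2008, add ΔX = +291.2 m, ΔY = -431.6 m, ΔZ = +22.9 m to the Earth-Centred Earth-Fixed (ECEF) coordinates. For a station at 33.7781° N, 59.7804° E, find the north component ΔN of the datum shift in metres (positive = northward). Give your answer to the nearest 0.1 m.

ΔN = 144.9 m

The local north axis is (−sin φ cos λ, −sin φ sin λ, cos φ), giving ΔN = -81.487 + 207.350 + 19.034 = 144.90 m.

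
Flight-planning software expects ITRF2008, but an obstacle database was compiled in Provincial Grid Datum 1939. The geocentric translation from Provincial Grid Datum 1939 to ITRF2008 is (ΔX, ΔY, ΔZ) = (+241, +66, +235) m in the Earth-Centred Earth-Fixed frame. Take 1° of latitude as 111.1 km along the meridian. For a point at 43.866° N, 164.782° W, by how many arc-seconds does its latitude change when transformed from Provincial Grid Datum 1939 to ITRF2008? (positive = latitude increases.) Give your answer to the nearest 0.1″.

Δφ = 11.1″

sin φ = 0.692974, cos φ = 0.720962, sin λ = -0.262492, cos λ = -0.964934.
North component: ΔN = −sin φ cos λ·ΔX − sin φ sin λ·ΔY + cos φ·ΔZ = −(0.692974)(-0.964934)(241) − (0.692974)(-0.262492)(66) + (0.720962)(235) = 342.58 m.
1° of latitude spans 111100 m, so Δφ = 342.58 / 111100 × 3600 = 11.101″.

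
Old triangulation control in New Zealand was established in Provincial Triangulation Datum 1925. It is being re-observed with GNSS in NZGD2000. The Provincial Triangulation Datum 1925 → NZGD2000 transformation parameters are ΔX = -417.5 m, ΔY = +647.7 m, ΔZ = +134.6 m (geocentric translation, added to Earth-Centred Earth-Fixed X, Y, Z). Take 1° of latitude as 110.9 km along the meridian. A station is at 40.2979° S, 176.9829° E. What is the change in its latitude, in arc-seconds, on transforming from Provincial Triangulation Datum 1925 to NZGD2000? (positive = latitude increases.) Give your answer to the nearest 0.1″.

Δφ = 12.8″

sin φ = -0.646762, cos φ = 0.762692, sin λ = 0.052634, cos λ = -0.998614.
North component: ΔN = −sin φ cos λ·ΔX − sin φ sin λ·ΔY + cos φ·ΔZ = −(-0.646762)(-0.998614)(-417.5) − (-0.646762)(0.052634)(647.7) + (0.762692)(134.6) = 394.36 m.
1° of latitude spans 110900 m, so Δφ = 394.36 / 110900 × 3600 = 12.801″.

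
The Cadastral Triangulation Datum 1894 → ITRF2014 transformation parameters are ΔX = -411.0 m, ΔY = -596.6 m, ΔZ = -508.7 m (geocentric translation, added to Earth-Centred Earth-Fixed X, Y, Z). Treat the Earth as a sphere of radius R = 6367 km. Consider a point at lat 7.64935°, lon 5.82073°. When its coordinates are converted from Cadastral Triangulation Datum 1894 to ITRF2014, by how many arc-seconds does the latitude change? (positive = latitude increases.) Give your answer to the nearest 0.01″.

sin φ = 0.133110, cos φ = 0.991101, sin λ = 0.101416, cos λ = 0.994844.
North component: ΔN = −sin φ cos λ·ΔX − sin φ sin λ·ΔY + cos φ·ΔZ = −(0.133110)(0.994844)(-411.0) − (0.133110)(0.101416)(-596.6) + (0.991101)(-508.7) = -441.69 m.
1° of latitude spans πR/180 = 111125 m, so Δφ = -441.69 / 111125 × 3600 = -14.309″.

Δφ = -14.31″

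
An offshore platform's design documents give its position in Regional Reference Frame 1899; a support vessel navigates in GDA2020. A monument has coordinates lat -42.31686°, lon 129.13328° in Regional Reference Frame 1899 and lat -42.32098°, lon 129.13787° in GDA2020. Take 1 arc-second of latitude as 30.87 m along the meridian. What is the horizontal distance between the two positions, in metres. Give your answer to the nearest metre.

Δφ = -42.32098° − -42.31686° = -0.00412°; Δλ = 129.13787° − 129.13328° = +0.00459°.
1° of latitude = 3600 × 30.87 = 111132 m.
ΔN = Δφ × 111132 = -457.9 m; ΔE = Δλ × 111132 × cos(-42.31686°) = +0.00459 × 111132 × 0.739433 = 377.2 m.
Distance = √(ΔE² + ΔN²) = √(377.2² + (-457.9)²) = 593.2 m.

593 m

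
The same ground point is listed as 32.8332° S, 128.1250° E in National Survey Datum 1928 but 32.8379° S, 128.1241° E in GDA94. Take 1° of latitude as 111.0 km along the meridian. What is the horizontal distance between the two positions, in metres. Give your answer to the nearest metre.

528 m

Δφ = -32.8379° − -32.8332° = -0.0047°; Δλ = 128.1241° − 128.1250° = -0.0009°.
ΔN = Δφ × 111000 = -521.7 m; ΔE = Δλ × 111000 × cos(-32.8332°) = -0.0009 × 111000 × 0.840253 = -83.9 m.
Distance = √(ΔE² + ΔN²) = √((-83.9)² + (-521.7)²) = 528.4 m.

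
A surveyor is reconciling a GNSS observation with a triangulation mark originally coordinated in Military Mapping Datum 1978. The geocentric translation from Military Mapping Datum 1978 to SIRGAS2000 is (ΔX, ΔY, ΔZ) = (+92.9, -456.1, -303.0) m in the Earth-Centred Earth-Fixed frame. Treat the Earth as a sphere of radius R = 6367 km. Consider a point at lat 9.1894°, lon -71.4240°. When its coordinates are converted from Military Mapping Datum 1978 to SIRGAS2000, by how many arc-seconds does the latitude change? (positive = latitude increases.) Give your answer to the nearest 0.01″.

sin φ = 0.159699, cos φ = 0.987166, sin λ = -0.947902, cos λ = 0.318562.
North component: ΔN = −sin φ cos λ·ΔX − sin φ sin λ·ΔY + cos φ·ΔZ = −(0.159699)(0.318562)(92.9) − (0.159699)(-0.947902)(-456.1) + (0.987166)(-303.0) = -372.88 m.
1° of latitude spans πR/180 = 111125 m, so Δφ = -372.88 / 111125 × 3600 = -12.080″.

Δφ = -12.08″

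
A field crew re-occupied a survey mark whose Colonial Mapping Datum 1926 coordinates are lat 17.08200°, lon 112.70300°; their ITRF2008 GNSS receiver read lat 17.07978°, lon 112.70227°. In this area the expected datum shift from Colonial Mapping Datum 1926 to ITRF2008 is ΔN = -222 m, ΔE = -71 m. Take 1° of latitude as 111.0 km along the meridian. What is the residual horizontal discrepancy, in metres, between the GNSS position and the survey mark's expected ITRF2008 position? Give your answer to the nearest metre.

25 m

Observed coordinate differences: Δφ = -0.00222°, Δλ = -0.00073°.
Converting to metres (1° lat = 111000 m, cos φ = 0.955885): observed ΔN = -246.4 m, observed ΔE = -77.5 m.
Subtracting the expected shift leaves a residual of -246.4 − (-222) = -24.4 m north and -77.5 − (-71) = -6.5 m east.
Residual distance = √((-24.4)² + (-6.5)²) = 25.3 m.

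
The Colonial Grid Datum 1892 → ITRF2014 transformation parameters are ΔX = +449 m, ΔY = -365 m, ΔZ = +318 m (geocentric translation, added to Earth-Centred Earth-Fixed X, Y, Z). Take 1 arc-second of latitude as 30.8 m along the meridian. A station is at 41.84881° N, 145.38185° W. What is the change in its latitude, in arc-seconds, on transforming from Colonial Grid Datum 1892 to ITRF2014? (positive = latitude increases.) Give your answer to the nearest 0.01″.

Δφ = 11.20″

sin φ = 0.667167, cos φ = 0.744908, sin λ = -0.568104, cos λ = -0.822956.
North component: ΔN = −sin φ cos λ·ΔX − sin φ sin λ·ΔY + cos φ·ΔZ = −(0.667167)(-0.822956)(449) − (0.667167)(-0.568104)(-365) + (0.744908)(318) = 345.06 m.
1° of latitude spans 3600 × 30.80 = 110880 m, so Δφ = 345.06 / 110880 × 3600 = 11.203″.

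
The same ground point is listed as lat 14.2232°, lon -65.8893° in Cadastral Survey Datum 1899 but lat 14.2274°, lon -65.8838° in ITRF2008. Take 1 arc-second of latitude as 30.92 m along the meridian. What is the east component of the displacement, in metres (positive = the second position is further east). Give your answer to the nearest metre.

ΔE = 593 m

Δφ = 14.2274° − 14.2232° = +0.0042°; Δλ = -65.8838° − -65.8893° = +0.0055°.
1° of latitude = 3600 × 30.92 = 111312 m.
ΔN = Δφ × 111312 = 467.5 m; ΔE = Δλ × 111312 × cos(14.2232°) = +0.0055 × 111312 × 0.969346 = 593.4 m.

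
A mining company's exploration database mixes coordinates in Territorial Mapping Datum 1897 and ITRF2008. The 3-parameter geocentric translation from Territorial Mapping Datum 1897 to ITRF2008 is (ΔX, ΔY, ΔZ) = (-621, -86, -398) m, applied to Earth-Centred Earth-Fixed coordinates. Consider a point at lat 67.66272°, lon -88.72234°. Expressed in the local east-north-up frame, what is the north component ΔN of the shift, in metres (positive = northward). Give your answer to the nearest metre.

The local north axis is (−sin φ cos λ, −sin φ sin λ, cos φ), giving ΔN = 12.808 − 79.527 − 151.263 = -217.98 m.

ΔN = -218 m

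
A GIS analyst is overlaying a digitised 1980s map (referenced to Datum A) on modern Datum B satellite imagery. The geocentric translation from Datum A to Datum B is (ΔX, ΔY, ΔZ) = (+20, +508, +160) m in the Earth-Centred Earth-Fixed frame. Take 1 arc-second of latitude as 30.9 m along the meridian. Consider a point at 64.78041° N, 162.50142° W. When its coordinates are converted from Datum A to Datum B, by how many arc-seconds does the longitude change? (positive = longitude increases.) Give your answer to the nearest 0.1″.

sin φ = 0.904681, cos φ = 0.426089, sin λ = -0.300682, cos λ = -0.953724.
East component: ΔE = −sin λ·ΔX + cos λ·ΔY = −(-0.300682)(20) + (-0.953724)(508) = -478.48 m.
1° of latitude spans 3600 × 30.90 = 111240 m; at latitude φ, 1° of longitude spans that × cos φ = 47398.1 m, so Δλ = -478.48 / 47398.1 × 3600 = -36.342″.

Δλ = -36.3″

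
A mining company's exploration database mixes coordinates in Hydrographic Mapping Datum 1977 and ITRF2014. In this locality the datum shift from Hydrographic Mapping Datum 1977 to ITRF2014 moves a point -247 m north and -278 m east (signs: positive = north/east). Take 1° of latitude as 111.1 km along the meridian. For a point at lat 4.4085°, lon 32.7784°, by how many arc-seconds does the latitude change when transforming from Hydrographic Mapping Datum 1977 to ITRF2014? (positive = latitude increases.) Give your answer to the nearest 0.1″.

1° of latitude = 111.1 km, so Δφ = -247.0 / 111100 = -0.0022232° = -8.004″.

Δφ = -8.0″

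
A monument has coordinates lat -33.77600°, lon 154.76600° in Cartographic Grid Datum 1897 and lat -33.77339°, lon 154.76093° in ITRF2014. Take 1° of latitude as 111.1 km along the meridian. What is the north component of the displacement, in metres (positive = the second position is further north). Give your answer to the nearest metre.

ΔN = 290 m

Δφ = -33.77339° − -33.77600° = +0.00261°; Δλ = 154.76093° − 154.76600° = -0.00507°.
ΔN = Δφ × 111100 = 290.0 m; ΔE = Δλ × 111100 × cos(-33.77600°) = -0.00507 × 111100 × 0.831217 = -468.2 m.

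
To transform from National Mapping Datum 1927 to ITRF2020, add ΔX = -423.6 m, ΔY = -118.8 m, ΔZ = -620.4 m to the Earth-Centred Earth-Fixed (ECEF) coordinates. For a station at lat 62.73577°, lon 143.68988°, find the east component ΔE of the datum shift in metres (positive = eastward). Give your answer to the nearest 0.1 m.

The local east axis at (φ, λ) is (−sin λ, cos λ, 0), so ΔE = −sin(143.68988°)·(-423.6) + cos(143.68988°)·(-118.8) = 346.57 m.

ΔE = 346.6 m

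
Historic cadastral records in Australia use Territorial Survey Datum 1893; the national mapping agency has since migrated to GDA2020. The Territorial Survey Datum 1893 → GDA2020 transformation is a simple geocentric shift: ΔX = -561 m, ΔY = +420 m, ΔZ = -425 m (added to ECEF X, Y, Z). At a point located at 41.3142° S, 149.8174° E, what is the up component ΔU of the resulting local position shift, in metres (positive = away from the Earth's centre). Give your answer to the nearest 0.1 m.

ΔU = 803.4 m

At φ = -41.3142°, λ = 149.8174°: sin φ = -0.660188, cos φ = 0.751101, sin λ = 0.502757, cos λ = -0.864428.
ΔU = cos φ cos λ·ΔX + cos φ sin λ·ΔY + sin φ·ΔZ = (0.751101)(-0.864428)(-561) + (0.751101)(0.502757)(420) + (-0.660188)(-425) = 803.42 m.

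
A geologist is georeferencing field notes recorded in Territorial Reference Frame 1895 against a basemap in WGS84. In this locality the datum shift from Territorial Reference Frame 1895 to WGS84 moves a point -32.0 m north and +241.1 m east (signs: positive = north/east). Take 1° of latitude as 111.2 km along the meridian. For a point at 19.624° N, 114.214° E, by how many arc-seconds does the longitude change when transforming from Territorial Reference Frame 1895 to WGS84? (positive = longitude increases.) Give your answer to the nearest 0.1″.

Δλ = 8.3″

At latitude 19.624°, cos φ = 0.941917.
1° of longitude at this latitude = 111.2 × cos φ = 104.74 km, so Δλ = 241.1 / 104741.2 = 0.0023019° = 8.287″.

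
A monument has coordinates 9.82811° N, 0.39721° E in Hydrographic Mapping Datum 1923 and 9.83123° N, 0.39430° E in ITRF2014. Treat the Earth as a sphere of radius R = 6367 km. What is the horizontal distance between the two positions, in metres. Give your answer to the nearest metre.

Δφ = 9.83123° − 9.82811° = +0.00312°; Δλ = 0.39430° − 0.39721° = -0.00291°.
1° along a meridian = πR/180 = 111125 m.
ΔN = Δφ × 111125 = 346.7 m; ΔE = Δλ × 111125 × cos(9.82811°) = -0.00291 × 111125 × 0.985324 = -318.6 m.
Distance = √(ΔE² + ΔN²) = √((-318.6)² + 346.7²) = 470.9 m.

471 m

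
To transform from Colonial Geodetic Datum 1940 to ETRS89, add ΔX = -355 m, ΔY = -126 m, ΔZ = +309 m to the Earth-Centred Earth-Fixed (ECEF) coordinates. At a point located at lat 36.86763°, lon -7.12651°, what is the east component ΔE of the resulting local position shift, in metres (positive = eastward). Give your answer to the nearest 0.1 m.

ΔE = -169.1 m

The local east axis at (φ, λ) is (−sin λ, cos λ, 0), so ΔE = −sin(-7.12651°)·(-355) + cos(-7.12651°)·(-126) = -169.07 m.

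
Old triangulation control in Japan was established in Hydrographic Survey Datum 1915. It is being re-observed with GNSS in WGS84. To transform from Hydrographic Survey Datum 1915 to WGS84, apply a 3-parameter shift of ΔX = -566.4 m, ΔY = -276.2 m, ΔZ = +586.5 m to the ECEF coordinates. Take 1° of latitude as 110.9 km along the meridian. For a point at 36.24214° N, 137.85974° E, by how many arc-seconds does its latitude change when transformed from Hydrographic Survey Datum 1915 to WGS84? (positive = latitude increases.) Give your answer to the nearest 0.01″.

Δφ = 10.85″

sin φ = 0.591199, cos φ = 0.806526, sin λ = 0.670948, cos λ = -0.741505.
North component: ΔN = −sin φ cos λ·ΔX − sin φ sin λ·ΔY + cos φ·ΔZ = −(0.591199)(-0.741505)(-566.4) − (0.591199)(0.670948)(-276.2) + (0.806526)(586.5) = 334.29 m.
1° of latitude spans 110900 m, so Δφ = 334.29 / 110900 × 3600 = 10.852″.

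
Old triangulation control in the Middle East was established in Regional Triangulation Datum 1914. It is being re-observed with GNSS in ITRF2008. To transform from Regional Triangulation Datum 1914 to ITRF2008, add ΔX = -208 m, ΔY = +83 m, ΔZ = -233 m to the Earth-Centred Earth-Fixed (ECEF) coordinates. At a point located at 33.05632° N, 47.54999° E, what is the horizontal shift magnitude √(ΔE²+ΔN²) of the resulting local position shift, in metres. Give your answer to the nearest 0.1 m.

258.9 m

The local east axis at (φ, λ) is (−sin λ, cos λ, 0), so ΔE = −sin(47.54999°)·(-208) + cos(47.54999°)·83 = 209.50 m.
The local north axis is (−sin φ cos λ, −sin φ sin λ, cos φ), giving ΔN = 76.577 − 33.406 − 195.285 = -152.11 m.
Horizontal magnitude = √(ΔE² + ΔN²) = √(209.50² + (-152.11)²) = 258.90 m.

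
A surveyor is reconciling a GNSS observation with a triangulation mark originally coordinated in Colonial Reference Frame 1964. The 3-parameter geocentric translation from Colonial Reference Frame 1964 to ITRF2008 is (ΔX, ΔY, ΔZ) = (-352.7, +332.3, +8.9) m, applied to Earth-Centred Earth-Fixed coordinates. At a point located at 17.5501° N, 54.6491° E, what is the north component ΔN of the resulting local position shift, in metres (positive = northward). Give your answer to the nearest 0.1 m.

At φ = 17.5501°, λ = 54.6491°: sin φ = 0.301540, cos φ = 0.953454, sin λ = 0.815624, cos λ = 0.578582.
ΔN = −sin φ cos λ·ΔX − sin φ sin λ·ΔY + cos φ·ΔZ = −(0.301540)(0.578582)(-352.7) − (0.301540)(0.815624)(332.3) + (0.953454)(8.9) = -11.71 m.

ΔN = -11.7 m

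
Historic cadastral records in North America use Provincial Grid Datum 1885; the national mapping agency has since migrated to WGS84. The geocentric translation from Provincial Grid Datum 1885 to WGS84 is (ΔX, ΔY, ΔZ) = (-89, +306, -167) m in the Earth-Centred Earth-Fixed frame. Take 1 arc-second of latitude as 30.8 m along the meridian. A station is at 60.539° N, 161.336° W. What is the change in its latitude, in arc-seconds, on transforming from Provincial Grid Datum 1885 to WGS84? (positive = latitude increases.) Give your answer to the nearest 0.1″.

sin φ = 0.870691, cos φ = 0.491831, sin λ = -0.320018, cos λ = -0.947412.
North component: ΔN = −sin φ cos λ·ΔX − sin φ sin λ·ΔY + cos φ·ΔZ = −(0.870691)(-0.947412)(-89) − (0.870691)(-0.320018)(306) + (0.491831)(-167) = -70.29 m.
1° of latitude spans 3600 × 30.80 = 110880 m, so Δφ = -70.29 / 110880 × 3600 = -2.282″.

Δφ = -2.3″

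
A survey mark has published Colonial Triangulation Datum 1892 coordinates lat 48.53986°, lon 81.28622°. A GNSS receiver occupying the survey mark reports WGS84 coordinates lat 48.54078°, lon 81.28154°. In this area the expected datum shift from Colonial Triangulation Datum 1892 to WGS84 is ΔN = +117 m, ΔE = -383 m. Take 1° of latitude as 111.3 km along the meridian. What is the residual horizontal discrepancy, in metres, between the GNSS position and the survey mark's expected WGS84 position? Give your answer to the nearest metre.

Observed coordinate differences: Δφ = +0.00092°, Δλ = -0.00468°.
Converting to metres (1° lat = 111300 m, cos φ = 0.662099): observed ΔN = 102.4 m, observed ΔE = -344.9 m.
Subtracting the expected shift leaves a residual of 102.4 − (117) = -14.6 m north and -344.9 − (-383) = 38.1 m east.
Residual distance = √((-14.6)² + 38.1²) = 40.8 m.

41 m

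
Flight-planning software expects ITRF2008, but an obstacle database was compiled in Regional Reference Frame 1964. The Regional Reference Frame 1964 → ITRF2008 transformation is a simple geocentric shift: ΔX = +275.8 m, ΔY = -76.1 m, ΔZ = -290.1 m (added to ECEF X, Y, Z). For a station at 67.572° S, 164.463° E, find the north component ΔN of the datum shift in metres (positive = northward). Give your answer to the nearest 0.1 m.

The local north axis is (−sin φ cos λ, −sin φ sin λ, cos φ), giving ΔN = -245.622 − 18.842 − 110.680 = -375.14 m.

ΔN = -375.1 m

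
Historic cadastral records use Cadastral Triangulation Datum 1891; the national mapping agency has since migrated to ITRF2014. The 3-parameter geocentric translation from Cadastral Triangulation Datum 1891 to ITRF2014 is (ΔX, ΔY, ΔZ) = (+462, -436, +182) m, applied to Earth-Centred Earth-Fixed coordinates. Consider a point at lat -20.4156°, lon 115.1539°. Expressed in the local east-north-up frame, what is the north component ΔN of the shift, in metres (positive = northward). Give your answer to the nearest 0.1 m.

The local north axis is (−sin φ cos λ, −sin φ sin λ, cos φ), giving ΔN = -68.500 − 137.666 + 170.568 = -35.60 m.

ΔN = -35.6 m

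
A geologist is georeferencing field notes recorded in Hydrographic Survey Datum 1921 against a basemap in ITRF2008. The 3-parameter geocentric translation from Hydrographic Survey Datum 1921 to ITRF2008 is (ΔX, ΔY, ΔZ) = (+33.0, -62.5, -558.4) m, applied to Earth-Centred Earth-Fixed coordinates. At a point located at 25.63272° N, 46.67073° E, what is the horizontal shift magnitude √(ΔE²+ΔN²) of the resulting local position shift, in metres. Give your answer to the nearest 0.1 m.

498.1 m

The local east axis at (φ, λ) is (−sin λ, cos λ, 0), so ΔE = −sin(46.67073°)·33.0 + cos(46.67073°)·(-62.5) = -66.89 m.
The local north axis is (−sin φ cos λ, −sin φ sin λ, cos φ), giving ΔN = -9.796 + 19.668 − 503.445 = -493.57 m.
Horizontal magnitude = √(ΔE² + ΔN²) = √((-66.89)² + (-493.57)²) = 498.09 m.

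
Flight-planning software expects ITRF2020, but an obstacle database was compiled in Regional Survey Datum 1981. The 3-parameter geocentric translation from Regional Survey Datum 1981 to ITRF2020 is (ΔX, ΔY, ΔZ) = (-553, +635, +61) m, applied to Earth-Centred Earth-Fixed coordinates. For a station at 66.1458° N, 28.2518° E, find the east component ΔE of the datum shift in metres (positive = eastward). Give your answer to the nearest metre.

ΔE = 821 m

The local east axis at (φ, λ) is (−sin λ, cos λ, 0), so ΔE = −sin(28.2518°)·(-553) + cos(28.2518°)·635 = 821.12 m.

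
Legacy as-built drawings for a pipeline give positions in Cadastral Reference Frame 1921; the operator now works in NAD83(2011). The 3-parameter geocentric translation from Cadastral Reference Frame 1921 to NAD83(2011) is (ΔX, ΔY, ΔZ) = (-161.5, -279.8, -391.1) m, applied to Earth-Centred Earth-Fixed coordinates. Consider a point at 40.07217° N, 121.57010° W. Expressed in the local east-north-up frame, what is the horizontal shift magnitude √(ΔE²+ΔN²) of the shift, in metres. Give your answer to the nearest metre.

507 m

The local east axis at (φ, λ) is (−sin λ, cos λ, 0), so ΔE = −sin(-121.57010°)·(-161.5) + cos(-121.57010°)·(-279.8) = 8.89 m.
The local north axis is (−sin φ cos λ, −sin φ sin λ, cos φ), giving ΔN = -54.430 − 153.464 − 299.283 = -507.18 m.
Horizontal magnitude = √(ΔE² + ΔN²) = √(8.89² + (-507.18)²) = 507.26 m.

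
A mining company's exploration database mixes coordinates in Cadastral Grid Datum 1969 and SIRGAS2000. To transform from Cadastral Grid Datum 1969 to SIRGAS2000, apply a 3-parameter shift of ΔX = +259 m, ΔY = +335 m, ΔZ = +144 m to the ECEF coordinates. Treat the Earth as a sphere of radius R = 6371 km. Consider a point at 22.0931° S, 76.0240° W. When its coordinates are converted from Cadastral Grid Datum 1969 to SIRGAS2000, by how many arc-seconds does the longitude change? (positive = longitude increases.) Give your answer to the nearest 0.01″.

sin φ = -0.376113, cos φ = 0.926574, sin λ = -0.970397, cos λ = 0.241515.
East component: ΔE = −sin λ·ΔX + cos λ·ΔY = −(-0.970397)(259) + (0.241515)(335) = 332.24 m.
1° of latitude spans πR/180 = 111195 m; at latitude φ, 1° of longitude spans that × cos φ = 103030.3 m, so Δλ = 332.24 / 103030.3 × 3600 = 11.609″.

Δλ = 11.61″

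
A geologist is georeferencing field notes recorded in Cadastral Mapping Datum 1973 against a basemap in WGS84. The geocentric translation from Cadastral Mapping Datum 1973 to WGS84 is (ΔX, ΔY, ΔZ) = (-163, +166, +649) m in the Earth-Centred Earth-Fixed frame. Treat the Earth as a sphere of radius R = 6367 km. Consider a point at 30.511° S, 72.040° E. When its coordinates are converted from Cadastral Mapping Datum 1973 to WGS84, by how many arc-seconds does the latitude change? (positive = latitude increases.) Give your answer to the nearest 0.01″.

sin φ = -0.507704, cos φ = 0.861532, sin λ = 0.951272, cos λ = 0.308353.
North component: ΔN = −sin φ cos λ·ΔX − sin φ sin λ·ΔY + cos φ·ΔZ = −(-0.507704)(0.308353)(-163) − (-0.507704)(0.951272)(166) + (0.861532)(649) = 613.79 m.
1° of latitude spans πR/180 = 111125 m, so Δφ = 613.79 / 111125 × 3600 = 19.884″.

Δφ = 19.88″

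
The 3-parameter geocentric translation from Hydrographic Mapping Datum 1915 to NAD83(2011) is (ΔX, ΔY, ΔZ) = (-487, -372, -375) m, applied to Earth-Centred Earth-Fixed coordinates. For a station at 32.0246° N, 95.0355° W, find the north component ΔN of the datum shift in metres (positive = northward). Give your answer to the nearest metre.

ΔN = -537 m

The local north axis is (−sin φ cos λ, −sin φ sin λ, cos φ), giving ΔN = -22.667 − 196.504 − 317.933 = -537.10 m.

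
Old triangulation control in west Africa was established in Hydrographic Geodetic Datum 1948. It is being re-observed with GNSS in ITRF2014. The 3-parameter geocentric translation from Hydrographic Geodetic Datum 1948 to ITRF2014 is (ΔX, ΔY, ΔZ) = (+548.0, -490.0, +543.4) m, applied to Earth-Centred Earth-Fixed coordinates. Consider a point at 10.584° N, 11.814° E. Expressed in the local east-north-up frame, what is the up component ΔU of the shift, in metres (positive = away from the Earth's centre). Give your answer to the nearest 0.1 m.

ΔU = 528.5 m

The local up (radial) axis is (cos φ cos λ, cos φ sin λ, sin φ), giving ΔU = 527.266 − 98.613 + 99.810 = 528.46 m.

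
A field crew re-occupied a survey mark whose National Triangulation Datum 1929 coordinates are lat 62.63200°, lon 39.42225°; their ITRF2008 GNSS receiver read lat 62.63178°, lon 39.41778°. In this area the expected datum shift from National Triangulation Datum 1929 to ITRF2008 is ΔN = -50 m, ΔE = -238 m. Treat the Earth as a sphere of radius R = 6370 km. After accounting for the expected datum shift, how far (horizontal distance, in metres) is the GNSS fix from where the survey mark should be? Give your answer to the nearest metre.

27 m

Observed coordinate differences: Δφ = -0.00022°, Δλ = -0.00447°.
Converting to metres (1° lat = 111177 m, cos φ = 0.459704): observed ΔN = -24.5 m, observed ΔE = -228.5 m.
Subtracting the expected shift leaves a residual of -24.5 − (-50) = 25.5 m north and -228.5 − (-238) = 9.5 m east.
Residual distance = √(25.5² + 9.5²) = 27.3 m.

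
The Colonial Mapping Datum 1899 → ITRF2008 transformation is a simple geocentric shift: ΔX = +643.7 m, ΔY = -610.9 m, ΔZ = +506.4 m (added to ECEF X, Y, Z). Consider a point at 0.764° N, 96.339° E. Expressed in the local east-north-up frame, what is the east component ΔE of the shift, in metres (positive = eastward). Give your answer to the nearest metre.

ΔE = -572 m

The local east axis at (φ, λ) is (−sin λ, cos λ, 0), so ΔE = −sin(96.339°)·643.7 + cos(96.339°)·(-610.9) = -572.31 m.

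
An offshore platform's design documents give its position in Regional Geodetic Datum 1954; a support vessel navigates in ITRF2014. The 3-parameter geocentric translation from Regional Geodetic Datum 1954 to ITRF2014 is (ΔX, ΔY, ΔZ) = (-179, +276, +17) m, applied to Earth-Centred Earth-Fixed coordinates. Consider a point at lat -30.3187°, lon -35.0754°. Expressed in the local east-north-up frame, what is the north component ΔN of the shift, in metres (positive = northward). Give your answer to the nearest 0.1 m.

At φ = -30.3187°, λ = -35.0754°: sin φ = -0.504809, cos φ = 0.863231, sin λ = -0.574654, cos λ = 0.818397.
ΔN = −sin φ cos λ·ΔX − sin φ sin λ·ΔY + cos φ·ΔZ = −(-0.504809)(0.818397)(-179) − (-0.504809)(-0.574654)(276) + (0.863231)(17) = -139.34 m.

ΔN = -139.3 m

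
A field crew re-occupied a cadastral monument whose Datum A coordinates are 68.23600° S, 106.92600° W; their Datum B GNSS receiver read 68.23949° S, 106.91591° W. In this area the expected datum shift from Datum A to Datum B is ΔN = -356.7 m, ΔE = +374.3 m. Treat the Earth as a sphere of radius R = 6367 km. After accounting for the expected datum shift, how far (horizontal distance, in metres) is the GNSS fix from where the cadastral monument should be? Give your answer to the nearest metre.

52 m

Observed coordinate differences: Δφ = -0.00349°, Δλ = +0.01009°.
Converting to metres (1° lat = 111125 m, cos φ = 0.370784): observed ΔN = -387.8 m, observed ΔE = 415.7 m.
Subtracting the expected shift leaves a residual of -387.8 − (-356.7) = -31.1 m north and 415.7 − (374.3) = 41.4 m east.
Residual distance = √((-31.1)² + 41.4²) = 51.8 m.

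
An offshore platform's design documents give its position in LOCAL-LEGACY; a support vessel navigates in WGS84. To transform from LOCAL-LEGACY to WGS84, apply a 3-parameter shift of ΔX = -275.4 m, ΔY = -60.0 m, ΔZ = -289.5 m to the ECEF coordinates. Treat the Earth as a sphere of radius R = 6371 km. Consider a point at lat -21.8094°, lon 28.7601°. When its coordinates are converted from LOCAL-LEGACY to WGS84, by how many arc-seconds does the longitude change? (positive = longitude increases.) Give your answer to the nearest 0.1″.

Δλ = 2.8″

sin φ = -0.371520, cos φ = 0.928425, sin λ = 0.481143, cos λ = 0.876642.
East component: ΔE = −sin λ·ΔX + cos λ·ΔY = −(0.481143)(-275.4) + (0.876642)(-60.0) = 79.91 m.
1° of latitude spans πR/180 = 111195 m; at latitude φ, 1° of longitude spans that × cos φ = 103236.1 m, so Δλ = 79.91 / 103236.1 × 3600 = 2.787″.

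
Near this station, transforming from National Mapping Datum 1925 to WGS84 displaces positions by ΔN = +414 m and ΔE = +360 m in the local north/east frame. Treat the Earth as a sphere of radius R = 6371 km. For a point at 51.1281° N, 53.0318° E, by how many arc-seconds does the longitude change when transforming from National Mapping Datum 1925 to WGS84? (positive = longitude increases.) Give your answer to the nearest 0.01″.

Δλ = 18.57″

At latitude 51.1281°, cos φ = 0.627581.
One radian of longitude at latitude φ spans R cos φ, so Δλ = ΔE / (R cos φ) = 360.0 / (6371000 × 0.627581) = 9.0038e-05 rad = 18.572″.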